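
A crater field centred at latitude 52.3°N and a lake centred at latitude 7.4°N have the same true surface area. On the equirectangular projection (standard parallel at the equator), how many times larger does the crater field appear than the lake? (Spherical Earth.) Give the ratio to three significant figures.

1.62

For the equirectangular projection with φ₀ = 0 (plate carrée), h = 1 along meridians and k = sec φ along parallels.
Areal scale at 52.3°: h·k = 1.000 × 1.635 = 1.635.
Areal scale at 7.4°: h·k = 1.000 × 1.008 = 1.008.
Ratio = 1.635/1.008 ≈ 1.62.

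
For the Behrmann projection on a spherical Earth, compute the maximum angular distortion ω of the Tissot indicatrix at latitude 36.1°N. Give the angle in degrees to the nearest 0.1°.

7.9°

Behrmann is a cylindrical equal-area projection with standard parallels at ±30°. A cylindrical equal-area projection with standard parallel φ₀ has meridian scale h = cos φ / cos φ₀ and parallel scale k = cos φ₀ / cos φ (so areas are preserved, h·k = 1).
At 36.1°: h = 0.9330, k = 1.072; principal scales a = 1.072, b = 0.9330.
sin(ω/2) = (a − b)/(a + b) = 0.1388/2.005 = 0.06925, so ω = 2 arcsin(0.06925) ≈ 7.9°.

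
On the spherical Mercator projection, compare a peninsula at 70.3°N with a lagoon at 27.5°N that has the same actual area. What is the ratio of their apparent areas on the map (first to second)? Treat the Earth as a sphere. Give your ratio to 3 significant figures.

Mercator areal scale is sec²φ.
At 70.3°: sec²(70.3°) = 1/0.3371² = 8.800.
At 27.5°: sec²(27.5°) = 1/0.8870² = 1.271.
Ratio = 8.800/1.271 = cos²(27.5°)/cos²(70.3°) ≈ 6.92.

6.92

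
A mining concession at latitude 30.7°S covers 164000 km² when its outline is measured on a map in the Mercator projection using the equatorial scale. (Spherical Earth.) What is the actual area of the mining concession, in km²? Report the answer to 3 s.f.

121000 km²

The Mercator projection is conformal; its linear scale factor is the same in every direction and equals sec φ = 1/cos φ.
Areal scale = k² = sec²φ = 1/cos²(30.7°) = 1/0.8599² = 1.353.
True area = apparent / (areal scale) = 164000 / 1.353 ≈ 121000 km².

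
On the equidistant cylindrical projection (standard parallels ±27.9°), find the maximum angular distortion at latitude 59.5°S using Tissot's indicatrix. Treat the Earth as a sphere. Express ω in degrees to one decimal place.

With standard parallel φ₀ = 27.9°, the equirectangular projection gives x = Rλ cos φ₀, y = Rφ, so h = 1 and k = cos 27.9° / cos φ.
At 59.5°: h = 1.000, k = 1.741; principal scales a = 1.741, b = 1.000.
sin(ω/2) = (a − b)/(a + b) = 0.7413/2.741 = 0.2704, so ω = 2 arcsin(0.2704) ≈ 31.4°.

31.4°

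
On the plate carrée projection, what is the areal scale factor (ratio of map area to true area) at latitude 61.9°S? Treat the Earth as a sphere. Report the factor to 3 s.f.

2.12

In the plate carrée (x = Rλ, y = Rφ), meridians are true-scale (h = 1) and parallels are stretched by k = sec φ.
Areal scale = h·k = 1 × sec φ; at 61.9°, h = 1.000, k = 2.123, so h·k = 2.123.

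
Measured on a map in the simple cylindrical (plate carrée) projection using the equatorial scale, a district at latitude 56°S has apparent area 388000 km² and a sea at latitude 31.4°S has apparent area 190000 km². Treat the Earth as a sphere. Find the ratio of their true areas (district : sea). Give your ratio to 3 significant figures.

On the plate carrée, areal scale = h·k = 1 × sec φ, so true area = apparent × cos φ.
True area of district: 388000 × cos(56°) = 388000 × 0.5592 = 217000 km².
True area of sea: 190000 × cos(31.4°) = 190000 × 0.8536 = 162200 km².
Ratio = 217000 / 162200 ≈ 1.34.

1.34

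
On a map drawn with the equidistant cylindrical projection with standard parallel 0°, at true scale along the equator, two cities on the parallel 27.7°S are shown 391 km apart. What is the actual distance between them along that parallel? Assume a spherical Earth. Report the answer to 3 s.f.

346 km

Plate carrée maps x = Rλ, y = Rφ. The meridian scale is h = 1 and the parallel scale is k = 1/cos φ = sec φ.
Along the parallel at 27.7°, map distances are exaggerated by k = sec 27.7° = 1.129.
True distance = 391 / 1.129 = 391 × cos 27.7° ≈ 346 km.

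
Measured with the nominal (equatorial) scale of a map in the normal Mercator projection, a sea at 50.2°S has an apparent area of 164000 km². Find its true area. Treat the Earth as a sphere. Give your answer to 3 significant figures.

Mercator is conformal, so the point scale is isotropic: h = k = sec φ = 1/cos φ.
Areal scale = k² = sec²φ = 1/cos²(50.2°) = 1/0.6401² = 2.441.
True area = apparent / (areal scale) = 164000 / 2.441 ≈ 67200 km².

67200 km²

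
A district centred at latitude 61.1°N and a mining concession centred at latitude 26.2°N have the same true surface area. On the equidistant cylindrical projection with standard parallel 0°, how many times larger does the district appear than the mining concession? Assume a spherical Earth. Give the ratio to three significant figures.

1.86

In the plate carrée (x = Rλ, y = Rφ), meridians are true-scale (h = 1) and parallels are stretched by k = sec φ.
Areal scale at 61.1°: h·k = 1.000 × 2.069 = 2.069.
Areal scale at 26.2°: h·k = 1.000 × 1.115 = 1.115.
Ratio = 2.069/1.115 ≈ 1.86.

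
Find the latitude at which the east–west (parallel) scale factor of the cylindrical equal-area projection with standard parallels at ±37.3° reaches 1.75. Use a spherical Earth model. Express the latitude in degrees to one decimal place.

A cylindrical equal-area projection with standard parallel φ₀ has meridian scale h = cos φ / cos φ₀ and parallel scale k = cos φ₀ / cos φ (so areas are preserved, h·k = 1).
k = cos φ₀ / cos φ = 1.75  ⇒  cos φ = cos 37.3° / 1.75 = 0.4546.
φ = arccos(0.4546) ≈ 63.0°.

63.0°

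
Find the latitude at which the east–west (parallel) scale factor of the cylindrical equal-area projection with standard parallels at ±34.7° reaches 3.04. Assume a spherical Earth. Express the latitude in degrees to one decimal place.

74.3°

A cylindrical equal-area projection with standard parallel φ₀ has meridian scale h = cos φ / cos φ₀ and parallel scale k = cos φ₀ / cos φ (so areas are preserved, h·k = 1).
k = cos φ₀ / cos φ = 3.04  ⇒  cos φ = cos 34.7° / 3.04 = 0.2704.
φ = arccos(0.2704) ≈ 74.3°.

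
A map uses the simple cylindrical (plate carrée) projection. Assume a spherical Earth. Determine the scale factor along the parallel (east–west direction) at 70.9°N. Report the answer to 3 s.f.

In the plate carrée (x = Rλ, y = Rφ), meridians are true-scale (h = 1) and parallels are stretched by k = sec φ.
k = 1/cos 70.9° = 1/0.3272 = 3.056.

3.06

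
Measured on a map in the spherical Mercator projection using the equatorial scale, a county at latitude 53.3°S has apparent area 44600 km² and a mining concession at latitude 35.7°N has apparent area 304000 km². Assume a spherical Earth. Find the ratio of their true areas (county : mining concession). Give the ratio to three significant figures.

0.0795

Mercator's areal exaggeration is sec²φ; hence true area = (apparent area) · cos²φ.
True area of county: 44600 × cos²(53.3°) = 44600 × 0.3572 = 15930 km².
True area of mining concession: 304000 × cos²(35.7°) = 304000 × 0.6595 = 200500 km².
Ratio = 15930 / 200500 ≈ 0.0795.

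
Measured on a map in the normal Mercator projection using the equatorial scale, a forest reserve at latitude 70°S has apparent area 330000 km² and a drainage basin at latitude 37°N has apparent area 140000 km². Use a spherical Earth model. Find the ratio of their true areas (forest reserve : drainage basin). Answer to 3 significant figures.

Mercator's areal exaggeration is sec²φ; hence true area = (apparent area) · cos²φ.
True area of forest reserve: 330000 × cos²(70°) = 330000 × 0.1170 = 38600 km².
True area of drainage basin: 140000 × cos²(37°) = 140000 × 0.6378 = 89290 km².
Ratio = 38600 / 89290 ≈ 0.432.

0.432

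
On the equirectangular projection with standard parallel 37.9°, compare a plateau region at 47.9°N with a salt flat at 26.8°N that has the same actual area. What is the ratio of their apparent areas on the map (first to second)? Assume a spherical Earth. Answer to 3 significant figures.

In the equirectangular projection with standard parallel φ₀ = 37.9° (x = Rλ cos φ₀, y = Rφ), meridians are true-scale (h = 1) and the parallel scale is k = cos φ₀ / cos φ.
Areal scale at 47.9°: h·k = 1.000 × 1.177 = 1.177.
Areal scale at 26.8°: h·k = 1.000 × 0.8840 = 0.8840.
Ratio = 1.177/0.8840 ≈ 1.33.

1.33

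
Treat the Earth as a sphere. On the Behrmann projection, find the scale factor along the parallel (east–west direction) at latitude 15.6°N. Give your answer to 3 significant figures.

Behrmann is a cylindrical equal-area projection with standard parallels at ±30°. For cylindrical equal-area with standard parallel φ₀, h = cos φ / cos φ₀ and k = cos φ₀ / cos φ, so h·k = 1.
k = cos 30° / cos 15.6° = 0.8660/0.9632 = 0.8991.

0.899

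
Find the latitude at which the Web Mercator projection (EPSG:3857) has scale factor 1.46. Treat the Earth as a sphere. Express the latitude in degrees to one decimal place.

46.8°

Mercator scale is k = sec φ = 1/cos φ.
1/cos φ = 1.46  ⇒  cos φ = 0.6849  ⇒  φ = arccos(0.6849) ≈ 46.8°.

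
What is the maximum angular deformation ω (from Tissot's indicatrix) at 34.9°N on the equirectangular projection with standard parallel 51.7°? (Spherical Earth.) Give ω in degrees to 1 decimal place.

With standard parallel φ₀ = 51.7°, the equirectangular projection gives x = Rλ cos φ₀, y = Rφ, so h = 1 and k = cos 51.7° / cos φ.
At 34.9°: h = 1.000, k = 0.7557; principal scales a = 1.000, b = 0.7557.
sin(ω/2) = (a − b)/(a + b) = 0.2443/1.756 = 0.1392, so ω = 2 arcsin(0.1392) ≈ 16.0°.

16.0°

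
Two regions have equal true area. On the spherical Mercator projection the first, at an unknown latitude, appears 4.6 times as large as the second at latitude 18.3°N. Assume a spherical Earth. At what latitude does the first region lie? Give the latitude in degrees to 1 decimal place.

For equal true areas on Mercator, apparent areas scale as sec²φ, so the ratio is cos²φ₂ / cos²φ₁.
cos²φ₂ / cos²φ₁ = 4.6  ⇒  cos φ₁ = cos 18.3° / √4.6 = 0.9494/2.145 = 0.4427.
φ₁ = arccos(0.4427) ≈ 63.7°.

63.7°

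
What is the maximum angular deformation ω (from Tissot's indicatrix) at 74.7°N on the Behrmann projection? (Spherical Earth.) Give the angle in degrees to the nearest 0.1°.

112.2°

Behrmann is a cylindrical equal-area projection with standard parallels at ±30°. A cylindrical equal-area projection with standard parallel φ₀ has meridian scale h = cos φ / cos φ₀ and parallel scale k = cos φ₀ / cos φ (so areas are preserved, h·k = 1).
At 74.7°: h = 0.3047, k = 3.282; principal scales a = 3.282, b = 0.3047.
sin(ω/2) = (a − b)/(a + b) = 2.977/3.587 = 0.8301, so ω = 2 arcsin(0.8301) ≈ 112.2°.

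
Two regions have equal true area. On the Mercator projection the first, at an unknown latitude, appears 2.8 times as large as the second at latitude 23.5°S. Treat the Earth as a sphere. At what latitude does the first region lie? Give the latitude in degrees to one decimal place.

For equal true areas on Mercator, apparent areas scale as sec²φ, so the ratio is cos²φ₂ / cos²φ₁.
cos²φ₂ / cos²φ₁ = 2.8  ⇒  cos φ₁ = cos 23.5° / √2.8 = 0.9171/1.673 = 0.5480.
φ₁ = arccos(0.5480) ≈ 56.8°.

56.8°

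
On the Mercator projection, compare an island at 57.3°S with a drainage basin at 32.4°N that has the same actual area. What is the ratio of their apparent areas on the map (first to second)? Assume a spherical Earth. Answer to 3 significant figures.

On Mercator, area is exaggerated by sec²φ = 1/cos²φ.
At 57.3°: sec²(57.3°) = 1/0.5402² = 3.426.
At 32.4°: sec²(32.4°) = 1/0.8443² = 1.403.
Ratio = 3.426/1.403 = cos²(32.4°)/cos²(57.3°) ≈ 2.44.

2.44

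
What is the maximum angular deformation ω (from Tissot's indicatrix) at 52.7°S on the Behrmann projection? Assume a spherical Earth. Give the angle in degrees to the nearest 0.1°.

40.1°

Behrmann is a cylindrical equal-area projection with standard parallels at ±30°. Cylindrical equal-area (φ₀ = 30°): h = cos φ / cos 30° along meridians, k = cos 30° / cos φ along parallels; h·k = 1.
At 52.7°: h = 0.6997, k = 1.429; principal scales a = 1.429, b = 0.6997.
sin(ω/2) = (a − b)/(a + b) = 0.7294/2.129 = 0.3426, so ω = 2 arcsin(0.3426) ≈ 40.1°.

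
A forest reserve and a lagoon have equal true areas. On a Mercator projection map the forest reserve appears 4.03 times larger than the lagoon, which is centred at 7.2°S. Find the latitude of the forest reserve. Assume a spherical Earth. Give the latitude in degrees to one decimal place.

60.4°

Mercator areal scale is sec²φ, so apparent-area ratio = sec²φ₁ / sec²φ₂ = cos²φ₂ / cos²φ₁.
cos²φ₂ / cos²φ₁ = 4.03  ⇒  cos φ₁ = cos 7.2° / √4.03 = 0.9921/2.007 = 0.4942.
φ₁ = arccos(0.4942) ≈ 60.4°.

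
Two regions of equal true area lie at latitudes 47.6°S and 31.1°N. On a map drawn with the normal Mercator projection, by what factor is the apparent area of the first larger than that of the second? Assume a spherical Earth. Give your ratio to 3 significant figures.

Mercator is conformal with k = sec φ, so areal scale = k² = sec²φ.
At 47.6°: sec²(47.6°) = 1/0.6743² = 2.199.
At 31.1°: sec²(31.1°) = 1/0.8563² = 1.364.
Ratio = 2.199/1.364 = cos²(31.1°)/cos²(47.6°) ≈ 1.61.

1.61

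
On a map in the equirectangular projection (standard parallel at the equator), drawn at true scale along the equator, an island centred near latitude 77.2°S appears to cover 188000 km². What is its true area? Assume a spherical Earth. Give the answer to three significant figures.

Plate carrée maps x = Rλ, y = Rφ. The meridian scale is h = 1 and the parallel scale is k = 1/cos φ = sec φ.
Areal scale = h·k = 1 × sec φ; at 77.2°, h = 1.000, k = 4.514, so h·k = 4.514.
True area = apparent / (areal scale) = 188000 / 4.514 ≈ 41700 km².

41700 km²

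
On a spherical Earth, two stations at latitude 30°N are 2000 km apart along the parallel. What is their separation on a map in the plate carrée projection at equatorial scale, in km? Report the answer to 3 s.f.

2310 km

Plate carrée maps x = Rλ, y = Rφ. The meridian scale is h = 1 and the parallel scale is k = 1/cos φ = sec φ.
Along the parallel, k = sec 30° = 1/0.8660 = 1.155.
Map distance = 2000 × 1.155 ≈ 2310 km.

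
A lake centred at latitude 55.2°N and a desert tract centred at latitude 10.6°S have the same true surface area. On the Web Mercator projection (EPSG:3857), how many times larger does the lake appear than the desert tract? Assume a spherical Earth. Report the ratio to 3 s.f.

Mercator is conformal with k = sec φ, so areal scale = k² = sec²φ.
At 55.2°: sec²(55.2°) = 1/0.5707² = 3.070.
At 10.6°: sec²(10.6°) = 1/0.9829² = 1.035.
Ratio = 3.070/1.035 = cos²(10.6°)/cos²(55.2°) ≈ 2.97.

2.97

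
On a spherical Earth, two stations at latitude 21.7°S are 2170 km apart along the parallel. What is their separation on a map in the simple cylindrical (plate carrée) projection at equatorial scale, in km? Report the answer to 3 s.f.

For the equirectangular projection with φ₀ = 0 (plate carrée), h = 1 along meridians and k = sec φ along parallels.
Along the parallel, k = sec 21.7° = 1/0.9291 = 1.076.
Map distance = 2170 × 1.076 ≈ 2340 km.

2340 km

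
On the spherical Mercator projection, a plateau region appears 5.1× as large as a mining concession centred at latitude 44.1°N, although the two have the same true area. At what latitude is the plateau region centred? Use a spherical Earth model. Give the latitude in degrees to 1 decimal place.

On Mercator, (apparent₁)/(apparent₂) = sec²φ₁ / sec²φ₂ when true areas are equal.
cos²φ₂ / cos²φ₁ = 5.1  ⇒  cos φ₁ = cos 44.1° / √5.1 = 0.7181/2.258 = 0.3180.
φ₁ = arccos(0.3180) ≈ 71.5°.

71.5°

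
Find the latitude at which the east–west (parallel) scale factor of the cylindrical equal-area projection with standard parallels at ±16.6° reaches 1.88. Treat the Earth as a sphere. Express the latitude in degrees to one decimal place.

59.4°

A cylindrical equal-area projection with standard parallel φ₀ has meridian scale h = cos φ / cos φ₀ and parallel scale k = cos φ₀ / cos φ (so areas are preserved, h·k = 1).
k = cos φ₀ / cos φ = 1.88  ⇒  cos φ = cos 16.6° / 1.88 = 0.5097.
φ = arccos(0.5097) ≈ 59.4°.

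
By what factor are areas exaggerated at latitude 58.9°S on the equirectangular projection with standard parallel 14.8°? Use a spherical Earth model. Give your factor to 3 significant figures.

1.87

In the equirectangular projection with standard parallel φ₀ = 14.8° (x = Rλ cos φ₀, y = Rφ), meridians are true-scale (h = 1) and the parallel scale is k = cos φ₀ / cos φ.
Areal scale = h·k = 1 × cos φ₀ / cos φ; at 58.9°, h = 1.000, k = 1.872, so h·k = 1.872.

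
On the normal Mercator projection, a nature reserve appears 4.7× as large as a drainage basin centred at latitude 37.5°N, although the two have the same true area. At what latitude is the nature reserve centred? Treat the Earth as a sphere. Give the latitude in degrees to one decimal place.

68.5°

For equal true areas on Mercator, apparent areas scale as sec²φ, so the ratio is cos²φ₂ / cos²φ₁.
cos²φ₂ / cos²φ₁ = 4.7  ⇒  cos φ₁ = cos 37.5° / √4.7 = 0.7934/2.168 = 0.3659.
φ₁ = arccos(0.3659) ≈ 68.5°.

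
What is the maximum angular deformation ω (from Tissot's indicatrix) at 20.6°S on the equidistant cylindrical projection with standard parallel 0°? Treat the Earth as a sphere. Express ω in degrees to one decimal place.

For the equirectangular projection with φ₀ = 0 (plate carrée), h = 1 along meridians and k = sec φ along parallels.
At 20.6°: h = 1.000, k = 1.068; principal scales a = 1.068, b = 1.000.
sin(ω/2) = (a − b)/(a + b) = 0.06831/2.068 = 0.03303, so ω = 2 arcsin(0.03303) ≈ 3.8°.

3.8°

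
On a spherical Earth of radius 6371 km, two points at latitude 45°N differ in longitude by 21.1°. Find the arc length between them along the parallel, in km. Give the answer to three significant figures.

1660 km

Arc length along a parallel = R cos φ · Δλ (with Δλ in radians).
= 6371 × cos 45° × (21.1° × π/180) = 6371 × 0.7071 × 0.3683 ≈ 1660 km.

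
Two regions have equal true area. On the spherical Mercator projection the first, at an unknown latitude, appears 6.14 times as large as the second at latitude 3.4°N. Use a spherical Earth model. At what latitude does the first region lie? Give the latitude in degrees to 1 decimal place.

On Mercator, (apparent₁)/(apparent₂) = sec²φ₁ / sec²φ₂ when true areas are equal.
cos²φ₂ / cos²φ₁ = 6.14  ⇒  cos φ₁ = cos 3.4° / √6.14 = 0.9982/2.478 = 0.4029.
φ₁ = arccos(0.4029) ≈ 66.2°.

66.2°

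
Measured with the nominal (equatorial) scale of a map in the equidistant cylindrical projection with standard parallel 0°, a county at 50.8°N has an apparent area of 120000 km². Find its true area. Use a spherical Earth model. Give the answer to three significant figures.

In the plate carrée (x = Rλ, y = Rφ), meridians are true-scale (h = 1) and parallels are stretched by k = sec φ.
Areal scale = h·k = 1 × sec φ; at 50.8°, h = 1.000, k = 1.582, so h·k = 1.582.
True area = apparent / (areal scale) = 120000 / 1.582 ≈ 75800 km².

75800 km²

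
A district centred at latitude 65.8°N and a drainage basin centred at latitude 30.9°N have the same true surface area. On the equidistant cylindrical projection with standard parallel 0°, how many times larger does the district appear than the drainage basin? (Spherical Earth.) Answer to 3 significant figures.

Plate carrée maps x = Rλ, y = Rφ. The meridian scale is h = 1 and the parallel scale is k = 1/cos φ = sec φ.
Areal scale at 65.8°: h·k = 1.000 × 2.439 = 2.439.
Areal scale at 30.9°: h·k = 1.000 × 1.165 = 1.165.
Ratio = 2.439/1.165 ≈ 2.09.

2.09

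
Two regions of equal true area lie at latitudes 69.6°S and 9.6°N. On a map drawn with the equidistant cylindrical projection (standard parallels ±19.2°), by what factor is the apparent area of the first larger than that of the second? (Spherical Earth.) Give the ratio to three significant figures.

With standard parallel φ₀ = 19.2°, the equirectangular projection gives x = Rλ cos φ₀, y = Rφ, so h = 1 and k = cos 19.2° / cos φ.
Areal scale at 69.6°: h·k = 1.000 × 2.709 = 2.709.
Areal scale at 9.6°: h·k = 1.000 × 0.9578 = 0.9578.
Ratio = 2.709/0.9578 ≈ 2.83.

2.83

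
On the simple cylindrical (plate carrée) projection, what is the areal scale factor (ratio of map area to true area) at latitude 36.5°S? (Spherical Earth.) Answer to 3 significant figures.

For the equirectangular projection with φ₀ = 0 (plate carrée), h = 1 along meridians and k = sec φ along parallels.
Areal scale = h·k = 1 × sec φ; at 36.5°, h = 1.000, k = 1.244, so h·k = 1.244.

1.24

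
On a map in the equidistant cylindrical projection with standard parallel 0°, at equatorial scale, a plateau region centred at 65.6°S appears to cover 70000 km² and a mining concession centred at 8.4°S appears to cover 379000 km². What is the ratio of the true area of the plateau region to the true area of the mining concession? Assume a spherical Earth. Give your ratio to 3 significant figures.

0.0771

On the plate carrée, areal scale = h·k = 1 × sec φ, so true area = apparent × cos φ.
True area of plateau region: 70000 × cos(65.6°) = 70000 × 0.4131 = 28920 km².
True area of mining concession: 379000 × cos(8.4°) = 379000 × 0.9893 = 374900 km².
Ratio = 28920 / 374900 ≈ 0.0771.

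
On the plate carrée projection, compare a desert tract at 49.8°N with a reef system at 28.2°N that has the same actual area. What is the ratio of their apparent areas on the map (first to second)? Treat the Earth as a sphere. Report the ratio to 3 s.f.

For the equirectangular projection with φ₀ = 0 (plate carrée), h = 1 along meridians and k = sec φ along parallels.
Areal scale at 49.8°: h·k = 1.000 × 1.549 = 1.549.
Areal scale at 28.2°: h·k = 1.000 × 1.135 = 1.135.
Ratio = 1.549/1.135 ≈ 1.37.

1.37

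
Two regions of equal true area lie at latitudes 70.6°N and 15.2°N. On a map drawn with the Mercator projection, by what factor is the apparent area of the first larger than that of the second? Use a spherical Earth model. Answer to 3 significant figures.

On Mercator, area is exaggerated by sec²φ = 1/cos²φ.
At 70.6°: sec²(70.6°) = 1/0.3322² = 9.064.
At 15.2°: sec²(15.2°) = 1/0.9650² = 1.074.
Ratio = 9.064/1.074 = cos²(15.2°)/cos²(70.6°) ≈ 8.44.

8.44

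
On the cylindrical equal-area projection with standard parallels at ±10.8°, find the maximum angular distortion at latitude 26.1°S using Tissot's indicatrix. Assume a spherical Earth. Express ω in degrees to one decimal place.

A cylindrical equal-area projection with standard parallel φ₀ has meridian scale h = cos φ / cos φ₀ and parallel scale k = cos φ₀ / cos φ (so areas are preserved, h·k = 1).
At 26.1°: h = 0.9142, k = 1.094; principal scales a = 1.094, b = 0.9142.
sin(ω/2) = (a − b)/(a + b) = 0.1796/2.008 = 0.08944, so ω = 2 arcsin(0.08944) ≈ 10.3°.

10.3°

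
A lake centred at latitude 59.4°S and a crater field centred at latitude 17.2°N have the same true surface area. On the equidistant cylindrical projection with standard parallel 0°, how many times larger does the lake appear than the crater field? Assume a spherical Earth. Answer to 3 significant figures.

Plate carrée maps x = Rλ, y = Rφ. The meridian scale is h = 1 and the parallel scale is k = 1/cos φ = sec φ.
Areal scale at 59.4°: h·k = 1.000 × 1.964 = 1.964.
Areal scale at 17.2°: h·k = 1.000 × 1.047 = 1.047.
Ratio = 1.964/1.047 ≈ 1.88.

1.88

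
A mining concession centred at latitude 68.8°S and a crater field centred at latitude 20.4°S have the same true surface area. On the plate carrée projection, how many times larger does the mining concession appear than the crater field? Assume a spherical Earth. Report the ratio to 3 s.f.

2.59

Plate carrée maps x = Rλ, y = Rφ. The meridian scale is h = 1 and the parallel scale is k = 1/cos φ = sec φ.
Areal scale at 68.8°: h·k = 1.000 × 2.765 = 2.765.
Areal scale at 20.4°: h·k = 1.000 × 1.067 = 1.067.
Ratio = 2.765/1.067 ≈ 2.59.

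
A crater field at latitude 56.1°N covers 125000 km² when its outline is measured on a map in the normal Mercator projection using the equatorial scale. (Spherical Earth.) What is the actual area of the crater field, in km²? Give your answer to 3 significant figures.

38900 km²

The Mercator projection is conformal; its linear scale factor is the same in every direction and equals sec φ = 1/cos φ.
Areal scale = k² = sec²φ = 1/cos²(56.1°) = 1/0.5577² = 3.215.
True area = apparent / (areal scale) = 125000 / 3.215 ≈ 38900 km².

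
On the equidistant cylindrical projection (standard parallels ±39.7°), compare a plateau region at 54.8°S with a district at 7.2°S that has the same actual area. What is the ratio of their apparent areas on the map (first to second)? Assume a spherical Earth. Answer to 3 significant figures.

1.72

With standard parallel φ₀ = 39.7°, the equirectangular projection gives x = Rλ cos φ₀, y = Rφ, so h = 1 and k = cos 39.7° / cos φ.
Areal scale at 54.8°: h·k = 1.000 × 1.335 = 1.335.
Areal scale at 7.2°: h·k = 1.000 × 0.7755 = 0.7755.
Ratio = 1.335/0.7755 ≈ 1.72.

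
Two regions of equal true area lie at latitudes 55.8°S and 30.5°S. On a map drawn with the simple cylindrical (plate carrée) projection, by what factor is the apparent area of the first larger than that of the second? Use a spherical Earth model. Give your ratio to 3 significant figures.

Plate carrée maps x = Rλ, y = Rφ. The meridian scale is h = 1 and the parallel scale is k = 1/cos φ = sec φ.
Areal scale at 55.8°: h·k = 1.000 × 1.779 = 1.779.
Areal scale at 30.5°: h·k = 1.000 × 1.161 = 1.161.
Ratio = 1.779/1.161 ≈ 1.53.

1.53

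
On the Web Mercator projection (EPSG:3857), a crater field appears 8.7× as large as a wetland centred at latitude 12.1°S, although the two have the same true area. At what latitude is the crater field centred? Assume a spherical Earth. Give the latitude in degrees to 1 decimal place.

70.6°

On Mercator, (apparent₁)/(apparent₂) = sec²φ₁ / sec²φ₂ when true areas are equal.
cos²φ₂ / cos²φ₁ = 8.7  ⇒  cos φ₁ = cos 12.1° / √8.7 = 0.9778/2.950 = 0.3315.
φ₁ = arccos(0.3315) ≈ 70.6°.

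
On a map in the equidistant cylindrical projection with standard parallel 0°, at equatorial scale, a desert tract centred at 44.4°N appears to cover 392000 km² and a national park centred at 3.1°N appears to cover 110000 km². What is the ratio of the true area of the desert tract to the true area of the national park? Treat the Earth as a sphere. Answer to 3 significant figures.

Plate carrée has h = 1 and k = sec φ, giving areal scale sec φ; true area = (apparent area) · cos φ.
True area of desert tract: 392000 × cos(44.4°) = 392000 × 0.7145 = 280100 km².
True area of national park: 110000 × cos(3.1°) = 110000 × 0.9985 = 109800 km².
Ratio = 280100 / 109800 ≈ 2.55.

2.55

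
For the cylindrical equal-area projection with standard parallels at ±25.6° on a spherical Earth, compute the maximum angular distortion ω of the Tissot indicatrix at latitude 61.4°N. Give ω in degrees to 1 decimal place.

Cylindrical equal-area (φ₀ = 25.6°): h = cos φ / cos 25.6° along meridians, k = cos 25.6° / cos φ along parallels; h·k = 1.
At 61.4°: h = 0.5308, k = 1.884; principal scales a = 1.884, b = 0.5308.
sin(ω/2) = (a − b)/(a + b) = 1.353/2.415 = 0.5604, so ω = 2 arcsin(0.5604) ≈ 68.2°.

68.2°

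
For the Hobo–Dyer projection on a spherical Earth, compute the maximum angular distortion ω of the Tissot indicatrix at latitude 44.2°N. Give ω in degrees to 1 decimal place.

The Hobo–Dyer projection is cylindrical equal-area with φ₀ = 37.5°. A cylindrical equal-area projection with standard parallel φ₀ has meridian scale h = cos φ / cos φ₀ and parallel scale k = cos φ₀ / cos φ (so areas are preserved, h·k = 1).
At 44.2°: h = 0.9036, k = 1.107; principal scales a = 1.107, b = 0.9036.
sin(ω/2) = (a − b)/(a + b) = 0.2030/2.010 = 0.1010, so ω = 2 arcsin(0.1010) ≈ 11.6°.

11.6°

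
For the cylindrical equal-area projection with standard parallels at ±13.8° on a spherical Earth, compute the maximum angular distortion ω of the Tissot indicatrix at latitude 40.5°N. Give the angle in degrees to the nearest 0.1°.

27.8°

A cylindrical equal-area projection with standard parallel φ₀ has meridian scale h = cos φ / cos φ₀ and parallel scale k = cos φ₀ / cos φ (so areas are preserved, h·k = 1).
At 40.5°: h = 0.7830, k = 1.277; principal scales a = 1.277, b = 0.7830.
sin(ω/2) = (a − b)/(a + b) = 0.4941/2.060 = 0.2398, so ω = 2 arcsin(0.2398) ≈ 27.8°.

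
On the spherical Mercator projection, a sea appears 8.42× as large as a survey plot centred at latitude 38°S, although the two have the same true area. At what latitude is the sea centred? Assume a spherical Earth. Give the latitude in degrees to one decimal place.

Mercator areal scale is sec²φ, so apparent-area ratio = sec²φ₁ / sec²φ₂ = cos²φ₂ / cos²φ₁.
cos²φ₂ / cos²φ₁ = 8.42  ⇒  cos φ₁ = cos 38° / √8.42 = 0.7880/2.902 = 0.2716.
φ₁ = arccos(0.2716) ≈ 74.2°.

74.2°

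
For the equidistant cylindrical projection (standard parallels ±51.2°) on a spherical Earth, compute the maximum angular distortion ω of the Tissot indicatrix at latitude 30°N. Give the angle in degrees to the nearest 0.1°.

In the equirectangular projection with standard parallel φ₀ = 51.2° (x = Rλ cos φ₀, y = Rφ), meridians are true-scale (h = 1) and the parallel scale is k = cos φ₀ / cos φ.
At 30°: h = 1.000, k = 0.7235; principal scales a = 1.000, b = 0.7235.
sin(ω/2) = (a − b)/(a + b) = 0.2765/1.724 = 0.1604, so ω = 2 arcsin(0.1604) ≈ 18.5°.

18.5°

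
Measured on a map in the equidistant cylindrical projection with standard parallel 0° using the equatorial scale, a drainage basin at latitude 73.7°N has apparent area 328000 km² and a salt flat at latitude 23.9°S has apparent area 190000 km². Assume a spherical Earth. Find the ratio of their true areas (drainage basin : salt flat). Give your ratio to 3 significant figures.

On the plate carrée, areal scale = h·k = 1 × sec φ, so true area = apparent × cos φ.
True area of drainage basin: 328000 × cos(73.7°) = 328000 × 0.2807 = 92060 km².
True area of salt flat: 190000 × cos(23.9°) = 190000 × 0.9143 = 173700 km².
Ratio = 92060 / 173700 ≈ 0.530.

0.530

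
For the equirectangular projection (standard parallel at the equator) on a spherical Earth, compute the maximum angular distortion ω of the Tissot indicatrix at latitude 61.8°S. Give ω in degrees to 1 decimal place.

In the plate carrée (x = Rλ, y = Rφ), meridians are true-scale (h = 1) and parallels are stretched by k = sec φ.
At 61.8°: h = 1.000, k = 2.116; principal scales a = 2.116, b = 1.000.
sin(ω/2) = (a − b)/(a + b) = 1.116/3.116 = 0.3582, so ω = 2 arcsin(0.3582) ≈ 42.0°.

42.0°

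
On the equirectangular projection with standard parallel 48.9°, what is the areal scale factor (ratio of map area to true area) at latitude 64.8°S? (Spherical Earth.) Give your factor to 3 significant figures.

1.54

With standard parallel φ₀ = 48.9°, the equirectangular projection gives x = Rλ cos φ₀, y = Rφ, so h = 1 and k = cos 48.9° / cos φ.
Areal scale = h·k = 1 × cos φ₀ / cos φ; at 64.8°, h = 1.000, k = 1.544, so h·k = 1.544.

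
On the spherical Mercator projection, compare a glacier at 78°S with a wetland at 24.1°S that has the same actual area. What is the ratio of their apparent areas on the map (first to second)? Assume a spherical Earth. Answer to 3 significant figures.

19.3

Mercator is conformal with k = sec φ, so areal scale = k² = sec²φ.
At 78°: sec²(78°) = 1/0.2079² = 23.13.
At 24.1°: sec²(24.1°) = 1/0.9128² = 1.200.
Ratio = 23.13/1.200 = cos²(24.1°)/cos²(78°) ≈ 19.3.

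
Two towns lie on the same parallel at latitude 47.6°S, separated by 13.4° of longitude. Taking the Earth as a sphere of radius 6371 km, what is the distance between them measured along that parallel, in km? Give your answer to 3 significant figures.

1000 km

Arc length along a parallel = R cos φ · Δλ (with Δλ in radians).
= 6371 × cos 47.6° × (13.4° × π/180) = 6371 × 0.6743 × 0.2339 ≈ 1000 km.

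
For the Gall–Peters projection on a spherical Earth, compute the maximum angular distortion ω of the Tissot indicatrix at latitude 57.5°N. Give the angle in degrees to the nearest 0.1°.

Gall–Peters is a cylindrical equal-area projection with standard parallels at ±45°. A cylindrical equal-area projection with standard parallel φ₀ has meridian scale h = cos φ / cos φ₀ and parallel scale k = cos φ₀ / cos φ (so areas are preserved, h·k = 1).
At 57.5°: h = 0.7599, k = 1.316; principal scales a = 1.316, b = 0.7599.
sin(ω/2) = (a − b)/(a + b) = 0.5562/2.076 = 0.2679, so ω = 2 arcsin(0.2679) ≈ 31.1°.

31.1°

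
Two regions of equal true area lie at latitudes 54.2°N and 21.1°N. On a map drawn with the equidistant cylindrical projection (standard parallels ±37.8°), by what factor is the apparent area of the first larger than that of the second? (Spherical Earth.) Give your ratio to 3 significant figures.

1.59

In the equirectangular projection with standard parallel φ₀ = 37.8° (x = Rλ cos φ₀, y = Rφ), meridians are true-scale (h = 1) and the parallel scale is k = cos φ₀ / cos φ.
Areal scale at 54.2°: h·k = 1.000 × 1.351 = 1.351.
Areal scale at 21.1°: h·k = 1.000 × 0.8469 = 0.8469.
Ratio = 1.351/0.8469 ≈ 1.59.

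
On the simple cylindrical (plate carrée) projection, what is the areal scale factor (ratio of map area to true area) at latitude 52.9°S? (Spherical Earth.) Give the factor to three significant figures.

1.66

For the equirectangular projection with φ₀ = 0 (plate carrée), h = 1 along meridians and k = sec φ along parallels.
Areal scale = h·k = 1 × sec φ; at 52.9°, h = 1.000, k = 1.658, so h·k = 1.658.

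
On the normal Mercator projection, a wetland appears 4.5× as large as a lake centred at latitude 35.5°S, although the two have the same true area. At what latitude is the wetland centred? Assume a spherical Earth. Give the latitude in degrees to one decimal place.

For equal true areas on Mercator, apparent areas scale as sec²φ, so the ratio is cos²φ₂ / cos²φ₁.
cos²φ₂ / cos²φ₁ = 4.5  ⇒  cos φ₁ = cos 35.5° / √4.5 = 0.8141/2.121 = 0.3838.
φ₁ = arccos(0.3838) ≈ 67.4°.

67.4°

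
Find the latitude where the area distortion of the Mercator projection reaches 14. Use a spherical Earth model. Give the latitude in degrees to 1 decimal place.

74.5°

Mercator areal scale is sec²φ.
sec²φ = 14  ⇒  cos²φ = 0.07143  ⇒  cos φ = 0.2673.
φ = arccos(0.2673) ≈ 74.5°.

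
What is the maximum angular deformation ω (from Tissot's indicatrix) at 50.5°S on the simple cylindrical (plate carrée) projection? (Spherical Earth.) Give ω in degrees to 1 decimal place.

In the plate carrée (x = Rλ, y = Rφ), meridians are true-scale (h = 1) and parallels are stretched by k = sec φ.
At 50.5°: h = 1.000, k = 1.572; principal scales a = 1.572, b = 1.000.
sin(ω/2) = (a − b)/(a + b) = 0.5721/2.572 = 0.2224, so ω = 2 arcsin(0.2224) ≈ 25.7°.

25.7°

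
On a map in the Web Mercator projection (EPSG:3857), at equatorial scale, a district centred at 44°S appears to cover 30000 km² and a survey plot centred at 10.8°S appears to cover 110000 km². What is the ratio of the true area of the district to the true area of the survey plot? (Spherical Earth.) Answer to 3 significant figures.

0.146

Mercator's areal exaggeration is sec²φ; hence true area = (apparent area) · cos²φ.
True area of district: 30000 × cos²(44°) = 30000 × 0.5174 = 15520 km².
True area of survey plot: 110000 × cos²(10.8°) = 110000 × 0.9649 = 106100 km².
Ratio = 15520 / 106100 ≈ 0.146.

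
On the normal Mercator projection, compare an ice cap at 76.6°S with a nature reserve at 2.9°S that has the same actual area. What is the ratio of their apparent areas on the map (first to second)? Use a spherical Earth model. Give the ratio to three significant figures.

18.6

Mercator areal scale is sec²φ.
At 76.6°: sec²(76.6°) = 1/0.2317² = 18.62.
At 2.9°: sec²(2.9°) = 1/0.9987² = 1.003.
Ratio = 18.62/1.003 = cos²(2.9°)/cos²(76.6°) ≈ 18.6.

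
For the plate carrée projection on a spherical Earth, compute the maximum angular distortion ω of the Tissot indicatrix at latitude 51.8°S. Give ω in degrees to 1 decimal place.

27.3°

For the equirectangular projection with φ₀ = 0 (plate carrée), h = 1 along meridians and k = sec φ along parallels.
At 51.8°: h = 1.000, k = 1.617; principal scales a = 1.617, b = 1.000.
sin(ω/2) = (a − b)/(a + b) = 0.6171/2.617 = 0.2358, so ω = 2 arcsin(0.2358) ≈ 27.3°.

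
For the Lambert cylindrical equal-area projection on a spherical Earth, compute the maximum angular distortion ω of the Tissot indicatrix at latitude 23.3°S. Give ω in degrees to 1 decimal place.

The Lambert cylindrical equal-area projection is the cylindrical equal-area projection with its standard parallel at the equator (φ₀ = 0). Cylindrical equal-area (φ₀ = 0°): h = cos φ / cos 0° along meridians, k = cos 0° / cos φ along parallels; h·k = 1.
At 23.3°: h = 0.9184, k = 1.089; principal scales a = 1.089, b = 0.9184.
sin(ω/2) = (a − b)/(a + b) = 0.1703/2.007 = 0.08487, so ω = 2 arcsin(0.08487) ≈ 9.7°.

9.7°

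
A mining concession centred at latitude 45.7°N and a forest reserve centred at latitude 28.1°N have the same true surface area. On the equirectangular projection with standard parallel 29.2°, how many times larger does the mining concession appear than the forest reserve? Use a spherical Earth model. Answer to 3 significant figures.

1.26

With standard parallel φ₀ = 29.2°, the equirectangular projection gives x = Rλ cos φ₀, y = Rφ, so h = 1 and k = cos 29.2° / cos φ.
Areal scale at 45.7°: h·k = 1.000 × 1.250 = 1.250.
Areal scale at 28.1°: h·k = 1.000 × 0.9896 = 0.9896.
Ratio = 1.250/0.9896 ≈ 1.26.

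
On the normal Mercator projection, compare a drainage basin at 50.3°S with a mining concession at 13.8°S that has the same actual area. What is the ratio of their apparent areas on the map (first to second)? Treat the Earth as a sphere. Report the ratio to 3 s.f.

2.31

Mercator is conformal with k = sec φ, so areal scale = k² = sec²φ.
At 50.3°: sec²(50.3°) = 1/0.6388² = 2.451.
At 13.8°: sec²(13.8°) = 1/0.9711² = 1.060.
Ratio = 2.451/1.060 = cos²(13.8°)/cos²(50.3°) ≈ 2.31.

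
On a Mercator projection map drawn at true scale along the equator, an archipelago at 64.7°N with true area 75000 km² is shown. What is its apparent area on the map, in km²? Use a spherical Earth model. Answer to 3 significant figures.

411000 km²

For Mercator, h = k = sec φ (a conformal cylindrical projection has a single point scale, 1/cos φ).
Areal scale = k² = sec²φ = 1/cos²(64.7°) = 1/0.4274² = 5.475.
Apparent area = 75000 × 5.475 ≈ 411000 km².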